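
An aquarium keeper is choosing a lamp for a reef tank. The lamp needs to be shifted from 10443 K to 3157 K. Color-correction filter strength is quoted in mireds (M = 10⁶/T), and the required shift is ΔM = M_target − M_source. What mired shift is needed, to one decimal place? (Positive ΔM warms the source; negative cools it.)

+221.0 mireds

M_source = 10⁶/10443 = 95.758; M_target = 10⁶/3157 = 316.756.
ΔM = 316.756 − 95.758 = 220.998 → +221.0 mireds, a warming shift.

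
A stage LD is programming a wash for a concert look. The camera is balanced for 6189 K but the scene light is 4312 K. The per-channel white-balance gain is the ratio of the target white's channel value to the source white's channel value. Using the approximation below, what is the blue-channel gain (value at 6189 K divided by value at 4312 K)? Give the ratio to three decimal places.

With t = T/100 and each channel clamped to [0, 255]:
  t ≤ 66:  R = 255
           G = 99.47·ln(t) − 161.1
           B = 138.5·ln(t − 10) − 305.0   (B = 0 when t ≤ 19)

At 4312 K (t = 43.12):
  B = 138.5·ln(43.12 − 10) − 305.0 = 138.5·ln 33.12 − 305.0 = 138.5·3.5001 − 305.0 = 179.769.
At 6189 K (t = 61.89):
  B = 138.5·ln(61.89 − 10) − 305.0 = 138.5·ln 51.89 − 305.0 = 138.5·3.9491 − 305.0 = 241.954.
Gain = 241.954 / 179.769 = 1.3459 → 1.346.

1.346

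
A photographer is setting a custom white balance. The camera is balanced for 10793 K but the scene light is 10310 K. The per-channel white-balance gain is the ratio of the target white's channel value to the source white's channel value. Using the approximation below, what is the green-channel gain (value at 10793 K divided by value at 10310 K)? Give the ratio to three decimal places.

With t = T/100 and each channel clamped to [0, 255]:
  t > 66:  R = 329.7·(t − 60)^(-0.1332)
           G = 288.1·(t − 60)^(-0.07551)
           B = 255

0.992

At 10310 K (t = 103.1):
  G = 288.1·(103.1 − 60)^(-0.07551) = 288.1·43.1^(-0.07551) = 288.1·0.75263 = 216.832.
At 10793 K (t = 107.93):
  G = 288.1·(107.93 − 60)^(-0.07551) = 288.1·47.93^(-0.07551) = 288.1·0.74662 = 215.100.
Gain = 215.100 / 216.832 = 0.9920 → 0.992.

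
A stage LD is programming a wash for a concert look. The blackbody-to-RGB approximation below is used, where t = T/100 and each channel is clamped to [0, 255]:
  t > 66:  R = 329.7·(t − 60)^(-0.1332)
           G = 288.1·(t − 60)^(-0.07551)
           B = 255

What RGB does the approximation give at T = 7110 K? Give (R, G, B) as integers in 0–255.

t = 7110/100 = 71.1; the t > 66 branch applies.
R = 329.7·(71.1 − 60)^(-0.1332) = 329.7·11.1^(-0.1332) = 329.7·0.72571 = 239.267.
G = 288.1·(71.1 − 60)^(-0.07551) = 288.1·11.1^(-0.07551) = 288.1·0.83381 = 240.221.
B = 255 by definition for t > 66.
Rounded: (239, 240, 255).

(239, 240, 255)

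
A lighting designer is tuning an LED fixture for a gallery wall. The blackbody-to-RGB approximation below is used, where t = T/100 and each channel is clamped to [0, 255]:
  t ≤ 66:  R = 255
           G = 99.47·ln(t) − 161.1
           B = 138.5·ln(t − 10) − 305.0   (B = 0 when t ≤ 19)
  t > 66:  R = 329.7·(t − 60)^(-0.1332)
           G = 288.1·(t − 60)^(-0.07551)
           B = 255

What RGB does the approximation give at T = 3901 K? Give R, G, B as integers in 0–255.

t = 3901/100 = 39.01; the t ≤ 66 branch applies.
R = 255 by definition for t ≤ 66.
G = 99.47·ln 39.01 − 161.1 = 99.47·3.6638 − 161.1 = 203.340.
B = 138.5·ln(39.01 − 10) − 305.0 = 138.5·ln 29.01 − 305.0 = 138.5·3.3676 − 305.0 = 161.418.
Rounded: (255, 203, 161).

R=255, G=203, B=161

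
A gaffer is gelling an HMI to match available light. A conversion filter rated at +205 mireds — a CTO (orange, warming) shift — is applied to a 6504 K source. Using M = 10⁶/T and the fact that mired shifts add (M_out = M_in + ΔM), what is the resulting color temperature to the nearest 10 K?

M_in = 10⁶/6504 = 153.75 mireds.
M_out = 153.75 + (+205) = 358.75 mireds.
T_out = 10⁶/358.75 = 2787.4 K → 2790 K.

2790 K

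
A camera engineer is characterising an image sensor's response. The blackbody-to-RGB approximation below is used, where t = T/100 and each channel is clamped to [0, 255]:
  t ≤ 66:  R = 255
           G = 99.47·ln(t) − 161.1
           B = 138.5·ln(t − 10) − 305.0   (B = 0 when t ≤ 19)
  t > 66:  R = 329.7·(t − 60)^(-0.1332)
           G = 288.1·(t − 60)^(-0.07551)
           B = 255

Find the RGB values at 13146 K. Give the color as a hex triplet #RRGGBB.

t = 13146/100 = 131.46; the t > 66 branch applies.
R = 329.7·(131.46 − 60)^(-0.1332) = 329.7·71.46^(-0.1332) = 329.7·0.56629 = 186.706.
G = 288.1·(131.46 − 60)^(-0.07551) = 288.1·71.46^(-0.07551) = 288.1·0.72444 = 208.710.
B = 255 by definition for t > 66.
Rounded: (187, 209, 255).
In hex: #BBD1FF.

#BBD1FF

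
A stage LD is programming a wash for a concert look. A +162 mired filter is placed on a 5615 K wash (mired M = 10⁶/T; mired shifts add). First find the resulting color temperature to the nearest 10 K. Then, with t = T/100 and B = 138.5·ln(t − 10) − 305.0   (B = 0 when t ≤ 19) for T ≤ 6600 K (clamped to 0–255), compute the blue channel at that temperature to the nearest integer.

M_in = 10⁶/5615 = 178.09; M_out = 178.09 + (+162) = 340.09.
T_out = 10⁶/340.09 = 2940.4 K → 2940 K; t = 29.4.
B = 138.5·ln(29.4 − 10) − 305.0 = 138.5·ln 19.4 − 305.0 = 138.5·2.9653 − 305.0 = 105.690.
Rounded: 106.

106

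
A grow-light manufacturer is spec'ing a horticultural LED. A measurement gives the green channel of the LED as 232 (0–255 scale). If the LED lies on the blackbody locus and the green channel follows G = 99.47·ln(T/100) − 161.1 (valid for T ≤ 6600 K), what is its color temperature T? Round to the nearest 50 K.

5200 K

ln t = (232 + 161.1) / 99.47 = 3.9519.
t = e^3.9519 = 52.036.
T = 100·t = 5204 K → 5200 K to the nearest 50 K.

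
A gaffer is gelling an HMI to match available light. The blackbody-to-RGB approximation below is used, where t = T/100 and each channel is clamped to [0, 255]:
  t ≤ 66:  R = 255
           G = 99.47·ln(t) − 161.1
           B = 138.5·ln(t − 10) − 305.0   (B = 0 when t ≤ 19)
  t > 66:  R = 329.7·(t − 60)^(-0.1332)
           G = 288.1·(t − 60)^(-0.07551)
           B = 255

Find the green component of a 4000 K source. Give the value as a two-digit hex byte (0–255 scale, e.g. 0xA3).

t = 4000/100 = 40; the t ≤ 66 branch applies.
G = 99.47·ln 40 − 161.1 = 99.47·3.6889 − 161.1 = 205.833.
Rounded: 206; in hex, 0xCE.

0xCE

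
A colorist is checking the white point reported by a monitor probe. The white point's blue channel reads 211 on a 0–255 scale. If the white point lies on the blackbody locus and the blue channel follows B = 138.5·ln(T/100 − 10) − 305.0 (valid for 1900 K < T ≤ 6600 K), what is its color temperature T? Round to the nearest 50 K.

5150 K

ln(t − 10) = (211 + 305.0) / 138.5 = 3.7256.
t − 10 = e^3.7256 = 41.497, so t = 51.497.
T = 100·t = 5150 K → 5150 K to the nearest 50 K.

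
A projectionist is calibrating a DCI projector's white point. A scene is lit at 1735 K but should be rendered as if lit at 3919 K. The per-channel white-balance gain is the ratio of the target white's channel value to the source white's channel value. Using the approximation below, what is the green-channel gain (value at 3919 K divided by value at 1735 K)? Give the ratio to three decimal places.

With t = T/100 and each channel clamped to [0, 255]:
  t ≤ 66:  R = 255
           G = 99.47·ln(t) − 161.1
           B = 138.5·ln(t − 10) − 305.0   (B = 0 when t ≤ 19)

At 1735 K (t = 17.35):
  G = 99.47·ln 17.35 − 161.1 = 99.47·2.8536 − 161.1 = 122.747.
At 3919 K (t = 39.19):
  G = 99.47·ln 39.19 − 161.1 = 99.47·3.6684 − 161.1 = 203.798.
Gain = 203.798 / 122.747 = 1.6603 → 1.660.

1.660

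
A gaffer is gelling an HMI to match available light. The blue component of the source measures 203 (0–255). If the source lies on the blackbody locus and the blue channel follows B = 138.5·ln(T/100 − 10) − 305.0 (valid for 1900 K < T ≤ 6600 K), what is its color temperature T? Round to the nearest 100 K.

4900 K

ln(t − 10) = (203 + 305.0) / 138.5 = 3.6679.
t − 10 = e^3.6679 = 39.168, so t = 49.168.
T = 100·t = 4917 K → 4900 K to the nearest 100 K.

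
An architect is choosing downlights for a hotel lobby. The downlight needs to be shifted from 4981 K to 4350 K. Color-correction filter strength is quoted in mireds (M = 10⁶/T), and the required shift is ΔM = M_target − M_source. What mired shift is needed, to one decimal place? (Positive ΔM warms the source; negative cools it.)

+29.1 mireds

M_source = 10⁶/4981 = 200.763; M_target = 10⁶/4350 = 229.885.
ΔM = 229.885 − 200.763 = 29.122 → +29.1 mireds, a warming shift.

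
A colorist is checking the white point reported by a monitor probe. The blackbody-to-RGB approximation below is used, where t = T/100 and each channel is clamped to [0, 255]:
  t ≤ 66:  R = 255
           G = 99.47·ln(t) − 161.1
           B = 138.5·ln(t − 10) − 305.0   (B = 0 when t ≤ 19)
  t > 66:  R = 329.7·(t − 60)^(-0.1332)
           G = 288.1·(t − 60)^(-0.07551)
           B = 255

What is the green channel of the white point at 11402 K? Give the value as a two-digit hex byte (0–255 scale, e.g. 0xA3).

0xD5

t = 11402/100 = 114.02; the t > 66 branch applies.
G = 288.1·(114.02 − 60)^(-0.07551) = 288.1·54.02^(-0.07551) = 288.1·0.73990 = 213.166.
Rounded: 213; in hex, 0xD5.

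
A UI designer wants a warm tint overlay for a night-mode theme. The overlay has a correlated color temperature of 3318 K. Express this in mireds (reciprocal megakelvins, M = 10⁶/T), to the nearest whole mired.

M = 10⁶ / 3318 = 301.386 → 301 mireds.

301 mireds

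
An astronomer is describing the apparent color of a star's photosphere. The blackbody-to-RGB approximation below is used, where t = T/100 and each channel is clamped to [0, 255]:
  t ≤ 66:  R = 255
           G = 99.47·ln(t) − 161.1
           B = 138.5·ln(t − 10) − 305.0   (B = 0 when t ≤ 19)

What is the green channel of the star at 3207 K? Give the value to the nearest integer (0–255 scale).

184

t = 3207/100 = 32.07; the t ≤ 66 branch applies.
G = 99.47·ln 32.07 − 161.1 = 99.47·3.4679 − 161.1 = 183.854.
Rounded: 184.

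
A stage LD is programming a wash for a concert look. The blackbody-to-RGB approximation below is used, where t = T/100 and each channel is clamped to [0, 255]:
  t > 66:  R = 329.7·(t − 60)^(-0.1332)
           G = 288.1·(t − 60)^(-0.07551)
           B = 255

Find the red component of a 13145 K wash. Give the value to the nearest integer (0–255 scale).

187

t = 13145/100 = 131.45; the t > 66 branch applies.
R = 329.7·(131.45 − 60)^(-0.1332) = 329.7·71.45^(-0.1332) = 329.7·0.56630 = 186.709.
Rounded: 187.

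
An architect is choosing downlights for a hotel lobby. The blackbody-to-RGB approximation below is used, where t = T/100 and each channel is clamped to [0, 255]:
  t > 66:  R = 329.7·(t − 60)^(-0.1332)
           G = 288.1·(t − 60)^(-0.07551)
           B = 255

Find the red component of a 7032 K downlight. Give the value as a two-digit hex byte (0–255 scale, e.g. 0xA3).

0xF2

t = 7032/100 = 70.32; the t > 66 branch applies.
R = 329.7·(70.32 − 60)^(-0.1332) = 329.7·10.32^(-0.1332) = 329.7·0.73279 = 241.600.
Rounded: 242; in hex, 0xF2.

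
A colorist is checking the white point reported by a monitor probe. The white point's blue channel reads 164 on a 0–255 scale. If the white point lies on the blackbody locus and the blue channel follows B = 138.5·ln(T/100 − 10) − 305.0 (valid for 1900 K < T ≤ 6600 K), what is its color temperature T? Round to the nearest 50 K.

3950 K

ln(t − 10) = (164 + 305.0) / 138.5 = 3.3863.
t − 10 = e^3.3863 = 29.556, so t = 39.556.
T = 100·t = 3956 K → 3950 K to the nearest 50 K.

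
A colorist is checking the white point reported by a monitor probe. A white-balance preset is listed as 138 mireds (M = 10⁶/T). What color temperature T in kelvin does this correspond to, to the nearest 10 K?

T = 10⁶ / 138 = 7246.38 K → 7250 K.

7250 K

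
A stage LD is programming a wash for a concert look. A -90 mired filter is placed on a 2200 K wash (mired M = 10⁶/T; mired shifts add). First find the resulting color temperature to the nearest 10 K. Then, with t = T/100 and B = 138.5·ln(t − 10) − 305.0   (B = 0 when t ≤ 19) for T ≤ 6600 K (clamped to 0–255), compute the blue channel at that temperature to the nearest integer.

91

M_in = 10⁶/2200 = 454.55; M_out = 454.55 + (-90) = 364.55.
T_out = 10⁶/364.55 = 2743.1 K → 2740 K; t = 27.4.
B = 138.5·ln(27.4 − 10) − 305.0 = 138.5·ln 17.4 − 305.0 = 138.5·2.8565 − 305.0 = 90.621.
Rounded: 91.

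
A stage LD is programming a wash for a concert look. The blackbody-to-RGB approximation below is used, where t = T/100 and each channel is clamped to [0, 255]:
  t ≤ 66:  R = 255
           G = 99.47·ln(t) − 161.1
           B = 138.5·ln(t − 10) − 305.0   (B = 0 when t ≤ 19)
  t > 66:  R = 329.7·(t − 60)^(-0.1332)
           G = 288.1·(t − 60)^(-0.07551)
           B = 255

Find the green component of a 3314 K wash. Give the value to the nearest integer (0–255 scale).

187

t = 3314/100 = 33.14; the t ≤ 66 branch applies.
G = 99.47·ln 33.14 − 161.1 = 99.47·3.5007 − 161.1 = 187.119.
Rounded: 187.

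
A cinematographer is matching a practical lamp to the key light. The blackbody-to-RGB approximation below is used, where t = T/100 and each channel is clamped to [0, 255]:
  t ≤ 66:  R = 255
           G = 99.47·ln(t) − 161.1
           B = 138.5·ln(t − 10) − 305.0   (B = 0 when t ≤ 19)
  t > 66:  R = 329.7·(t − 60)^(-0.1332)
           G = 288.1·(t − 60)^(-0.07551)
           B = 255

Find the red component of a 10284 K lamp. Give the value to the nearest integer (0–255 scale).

t = 10284/100 = 102.84; the t > 66 branch applies.
R = 329.7·(102.84 − 60)^(-0.1332) = 329.7·42.84^(-0.1332) = 329.7·0.60623 = 199.874.
Rounded: 200.

200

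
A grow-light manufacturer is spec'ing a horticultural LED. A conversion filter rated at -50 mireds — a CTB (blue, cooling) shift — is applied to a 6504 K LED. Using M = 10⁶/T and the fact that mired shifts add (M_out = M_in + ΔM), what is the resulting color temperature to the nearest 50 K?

M_in = 10⁶/6504 = 153.75 mireds.
M_out = 153.75 + (-50) = 103.75 mireds.
T_out = 10⁶/103.75 = 9638.4 K → 9650 K.

9650 K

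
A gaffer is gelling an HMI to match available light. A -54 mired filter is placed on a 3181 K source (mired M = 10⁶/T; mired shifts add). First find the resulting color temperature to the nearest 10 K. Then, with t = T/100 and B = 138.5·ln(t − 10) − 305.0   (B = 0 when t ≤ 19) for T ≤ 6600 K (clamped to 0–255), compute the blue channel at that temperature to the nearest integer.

M_in = 10⁶/3181 = 314.37; M_out = 314.37 + (-54) = 260.37.
T_out = 10⁶/260.37 = 3840.7 K → 3840 K; t = 38.4.
B = 138.5·ln(38.4 − 10) − 305.0 = 138.5·ln 28.4 − 305.0 = 138.5·3.3464 − 305.0 = 158.475.
Rounded: 158.

158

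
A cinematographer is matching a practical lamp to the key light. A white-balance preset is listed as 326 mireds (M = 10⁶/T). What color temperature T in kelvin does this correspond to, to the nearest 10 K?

3070 K

T = 10⁶ / 326 = 3067.48 K → 3070 K.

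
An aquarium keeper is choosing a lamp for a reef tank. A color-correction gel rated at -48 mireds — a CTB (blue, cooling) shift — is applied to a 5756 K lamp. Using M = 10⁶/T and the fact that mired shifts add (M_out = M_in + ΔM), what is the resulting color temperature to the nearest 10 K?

M_in = 10⁶/5756 = 173.73 mireds.
M_out = 173.73 + (-48) = 125.73 mireds.
T_out = 10⁶/125.73 = 7953.4 K → 7950 K.

7950 K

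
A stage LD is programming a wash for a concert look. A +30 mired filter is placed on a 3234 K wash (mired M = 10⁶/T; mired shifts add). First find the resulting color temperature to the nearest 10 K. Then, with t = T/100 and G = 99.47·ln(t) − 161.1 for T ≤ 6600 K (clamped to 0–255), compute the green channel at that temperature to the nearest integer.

M_in = 10⁶/3234 = 309.21; M_out = 309.21 + (+30) = 339.21.
T_out = 10⁶/339.21 = 2948.0 K → 2950 K; t = 29.5.
G = 99.47·ln 29.5 − 161.1 = 99.47·3.3844 − 161.1 = 175.545.
Rounded: 176.

176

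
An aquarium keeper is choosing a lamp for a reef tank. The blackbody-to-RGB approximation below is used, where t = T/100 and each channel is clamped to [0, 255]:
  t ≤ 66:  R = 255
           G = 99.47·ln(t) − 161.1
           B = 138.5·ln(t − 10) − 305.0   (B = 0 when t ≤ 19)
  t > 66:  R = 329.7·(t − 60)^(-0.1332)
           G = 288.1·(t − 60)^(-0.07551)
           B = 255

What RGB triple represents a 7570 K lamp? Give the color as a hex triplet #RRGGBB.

t = 7570/100 = 75.7; the t > 66 branch applies.
R = 329.7·(75.7 − 60)^(-0.1332) = 329.7·15.7^(-0.1332) = 329.7·0.69296 = 228.468.
G = 288.1·(75.7 − 60)^(-0.07551) = 288.1·15.7^(-0.07551) = 288.1·0.81226 = 234.013.
B = 255 by definition for t > 66.
Rounded: (228, 234, 255).
In hex: #E4EAFF.

#E4EAFF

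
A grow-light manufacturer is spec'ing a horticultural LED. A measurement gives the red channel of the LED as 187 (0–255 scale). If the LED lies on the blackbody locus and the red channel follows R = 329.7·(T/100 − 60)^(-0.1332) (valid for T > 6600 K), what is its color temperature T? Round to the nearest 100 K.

13100 K

(t − 60)^(-0.1332) = 187/329.7 = 0.56718.
t − 60 = 0.56718^(1/-0.1332) = 0.56718^(-7.508) = 70.620, so t = 130.620.
T = 100·t = 13062 K → 13100 K to the nearest 100 K.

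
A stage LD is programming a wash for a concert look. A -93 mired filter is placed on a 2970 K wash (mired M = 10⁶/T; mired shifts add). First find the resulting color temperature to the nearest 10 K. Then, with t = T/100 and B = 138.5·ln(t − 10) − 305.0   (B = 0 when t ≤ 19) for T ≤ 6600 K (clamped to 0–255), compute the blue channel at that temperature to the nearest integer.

171

M_in = 10⁶/2970 = 336.70; M_out = 336.70 + (-93) = 243.70.
T_out = 10⁶/243.70 = 4103.4 K → 4100 K; t = 41.
B = 138.5·ln(41 − 10) − 305.0 = 138.5·ln 31 − 305.0 = 138.5·3.4340 − 305.0 = 170.607.
Rounded: 171.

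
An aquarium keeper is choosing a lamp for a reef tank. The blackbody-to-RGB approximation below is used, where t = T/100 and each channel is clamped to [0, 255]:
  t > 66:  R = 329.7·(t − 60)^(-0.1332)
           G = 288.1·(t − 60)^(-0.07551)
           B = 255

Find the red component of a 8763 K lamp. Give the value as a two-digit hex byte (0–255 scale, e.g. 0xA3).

t = 8763/100 = 87.63; the t > 66 branch applies.
R = 329.7·(87.63 − 60)^(-0.1332) = 329.7·27.63^(-0.1332) = 329.7·0.64270 = 211.898.
Rounded: 212; in hex, 0xD4.

0xD4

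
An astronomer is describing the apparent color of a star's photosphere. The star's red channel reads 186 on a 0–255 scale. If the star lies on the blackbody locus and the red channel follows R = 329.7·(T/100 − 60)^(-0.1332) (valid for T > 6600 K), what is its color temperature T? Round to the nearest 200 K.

(t − 60)^(-0.1332) = 186/329.7 = 0.56415.
t − 60 = 0.56415^(1/-0.1332) = 0.56415^(-7.508) = 73.521, so t = 133.521.
T = 100·t = 13352 K → 13400 K to the nearest 200 K.

13400 K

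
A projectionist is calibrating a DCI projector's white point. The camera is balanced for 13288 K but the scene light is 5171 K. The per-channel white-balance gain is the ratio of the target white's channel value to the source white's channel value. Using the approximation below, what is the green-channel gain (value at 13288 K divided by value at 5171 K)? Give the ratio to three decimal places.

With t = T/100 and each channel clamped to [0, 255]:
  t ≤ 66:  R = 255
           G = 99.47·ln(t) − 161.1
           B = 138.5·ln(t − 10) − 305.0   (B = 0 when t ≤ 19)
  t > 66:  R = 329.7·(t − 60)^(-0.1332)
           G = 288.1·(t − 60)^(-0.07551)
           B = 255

At 5171 K (t = 51.71):
  G = 99.47·ln 51.71 − 161.1 = 99.47·3.9457 − 161.1 = 231.374.
At 13288 K (t = 132.88):
  G = 288.1·(132.88 − 60)^(-0.07551) = 288.1·72.88^(-0.07551) = 288.1·0.72336 = 208.400.
Gain = 208.400 / 231.374 = 0.9007 → 0.901.

0.901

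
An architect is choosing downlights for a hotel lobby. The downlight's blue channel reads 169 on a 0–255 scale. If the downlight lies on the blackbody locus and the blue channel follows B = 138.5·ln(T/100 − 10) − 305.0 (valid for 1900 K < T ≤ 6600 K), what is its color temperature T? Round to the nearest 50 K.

4050 K

ln(t − 10) = (169 + 305.0) / 138.5 = 3.4224.
t − 10 = e^3.4224 = 30.642, so t = 40.642.
T = 100·t = 4064 K → 4050 K to the nearest 50 K.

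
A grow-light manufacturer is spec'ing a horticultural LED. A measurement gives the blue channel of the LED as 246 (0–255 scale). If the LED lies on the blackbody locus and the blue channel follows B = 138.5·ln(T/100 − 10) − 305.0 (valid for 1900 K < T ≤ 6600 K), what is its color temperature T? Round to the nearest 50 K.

ln(t − 10) = (246 + 305.0) / 138.5 = 3.9783.
t − 10 = e^3.9783 = 53.428, so t = 63.428.
T = 100·t = 6343 K → 6350 K to the nearest 50 K.

6350 K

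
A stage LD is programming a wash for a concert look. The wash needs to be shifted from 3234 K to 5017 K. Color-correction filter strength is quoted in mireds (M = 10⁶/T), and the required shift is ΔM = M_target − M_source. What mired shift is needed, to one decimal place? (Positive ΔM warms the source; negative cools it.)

-109.9 mireds

M_source = 10⁶/3234 = 309.215; M_target = 10⁶/5017 = 199.322.
ΔM = 199.322 − 309.215 = -109.892 → -109.9 mireds, a cooling shift.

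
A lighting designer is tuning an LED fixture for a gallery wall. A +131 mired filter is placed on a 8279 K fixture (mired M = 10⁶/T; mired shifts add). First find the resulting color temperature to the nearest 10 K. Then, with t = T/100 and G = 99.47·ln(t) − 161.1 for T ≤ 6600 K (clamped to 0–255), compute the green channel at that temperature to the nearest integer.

205

M_in = 10⁶/8279 = 120.79; M_out = 120.79 + (+131) = 251.79.
T_out = 10⁶/251.79 = 3971.6 K → 3970 K; t = 39.7.
G = 99.47·ln 39.7 − 161.1 = 99.47·3.6814 − 161.1 = 205.084.
Rounded: 205.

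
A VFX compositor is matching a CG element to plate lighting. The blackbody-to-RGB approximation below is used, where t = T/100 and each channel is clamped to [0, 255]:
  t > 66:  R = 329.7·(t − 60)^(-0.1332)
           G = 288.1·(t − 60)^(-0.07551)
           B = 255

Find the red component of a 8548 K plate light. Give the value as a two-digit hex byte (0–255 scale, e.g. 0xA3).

t = 8548/100 = 85.48; the t > 66 branch applies.
R = 329.7·(85.48 − 60)^(-0.1332) = 329.7·25.48^(-0.1332) = 329.7·0.64967 = 214.197.
Rounded: 214; in hex, 0xD6.

0xD6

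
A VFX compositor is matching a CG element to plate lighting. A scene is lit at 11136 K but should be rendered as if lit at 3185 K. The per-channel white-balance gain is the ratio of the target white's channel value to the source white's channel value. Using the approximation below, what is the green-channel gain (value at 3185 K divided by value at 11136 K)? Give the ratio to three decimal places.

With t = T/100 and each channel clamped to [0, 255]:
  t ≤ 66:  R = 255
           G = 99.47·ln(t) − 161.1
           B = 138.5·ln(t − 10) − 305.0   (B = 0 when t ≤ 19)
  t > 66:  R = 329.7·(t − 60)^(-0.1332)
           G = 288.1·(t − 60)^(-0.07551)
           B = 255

At 11136 K (t = 111.36):
  G = 288.1·(111.36 − 60)^(-0.07551) = 288.1·51.36^(-0.07551) = 288.1·0.74273 = 213.980.
At 3185 K (t = 31.85):
  G = 99.47·ln 31.85 − 161.1 = 99.47·3.4610 − 161.1 = 183.169.
Gain = 183.169 / 213.980 = 0.8560 → 0.856.

0.856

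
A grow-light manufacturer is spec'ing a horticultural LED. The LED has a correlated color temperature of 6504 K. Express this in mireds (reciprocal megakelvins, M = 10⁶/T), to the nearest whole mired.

M = 10⁶ / 6504 = 153.752 → 154 mireds.

154 mireds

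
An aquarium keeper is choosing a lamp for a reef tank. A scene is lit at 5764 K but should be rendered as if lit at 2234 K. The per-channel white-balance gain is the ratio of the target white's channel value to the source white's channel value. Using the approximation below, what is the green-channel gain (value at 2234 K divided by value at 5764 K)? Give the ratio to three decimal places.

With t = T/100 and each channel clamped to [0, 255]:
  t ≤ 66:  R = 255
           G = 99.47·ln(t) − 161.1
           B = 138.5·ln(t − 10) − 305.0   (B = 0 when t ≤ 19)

At 5764 K (t = 57.64):
  G = 99.47·ln 57.64 − 161.1 = 99.47·4.0542 − 161.1 = 242.173.
At 2234 K (t = 22.34):
  G = 99.47·ln 22.34 − 161.1 = 99.47·3.1064 − 161.1 = 147.891.
Gain = 147.891 / 242.173 = 0.6107 → 0.611.

0.611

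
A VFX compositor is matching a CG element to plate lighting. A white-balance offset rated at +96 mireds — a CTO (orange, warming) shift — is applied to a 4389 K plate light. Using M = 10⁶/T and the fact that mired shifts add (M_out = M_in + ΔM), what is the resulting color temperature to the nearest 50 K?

3100 K

M_in = 10⁶/4389 = 227.84 mireds.
M_out = 227.84 + (+96) = 323.84 mireds.
T_out = 10⁶/323.84 = 3087.9 K → 3100 K.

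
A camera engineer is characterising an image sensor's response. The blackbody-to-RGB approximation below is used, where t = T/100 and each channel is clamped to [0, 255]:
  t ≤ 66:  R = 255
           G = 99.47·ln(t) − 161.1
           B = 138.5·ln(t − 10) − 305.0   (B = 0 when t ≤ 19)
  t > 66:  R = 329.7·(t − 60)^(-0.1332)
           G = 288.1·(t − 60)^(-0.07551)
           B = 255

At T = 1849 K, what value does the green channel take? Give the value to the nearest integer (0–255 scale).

129

t = 1849/100 = 18.49; the t ≤ 66 branch applies.
G = 99.47·ln 18.49 − 161.1 = 99.47·2.9172 − 161.1 = 129.077.
Rounded: 129.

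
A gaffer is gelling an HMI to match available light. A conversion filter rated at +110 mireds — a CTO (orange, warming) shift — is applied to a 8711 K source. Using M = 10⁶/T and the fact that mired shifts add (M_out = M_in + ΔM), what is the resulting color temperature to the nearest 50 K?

4450 K

M_in = 10⁶/8711 = 114.80 mireds.
M_out = 114.80 + (+110) = 224.80 mireds.
T_out = 10⁶/224.80 = 4448.5 K → 4450 K.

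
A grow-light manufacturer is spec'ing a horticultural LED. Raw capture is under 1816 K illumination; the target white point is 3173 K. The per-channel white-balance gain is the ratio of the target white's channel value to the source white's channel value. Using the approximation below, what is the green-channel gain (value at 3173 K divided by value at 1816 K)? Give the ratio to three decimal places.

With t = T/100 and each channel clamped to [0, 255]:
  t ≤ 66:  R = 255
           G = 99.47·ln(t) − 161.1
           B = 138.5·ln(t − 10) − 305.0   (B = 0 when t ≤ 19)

1.436

At 1816 K (t = 18.16):
  G = 99.47·ln 18.16 − 161.1 = 99.47·2.8992 − 161.1 = 127.286.
At 3173 K (t = 31.73):
  G = 99.47·ln 31.73 − 161.1 = 99.47·3.4573 − 161.1 = 182.794.
Gain = 182.794 / 127.286 = 1.4361 → 1.436.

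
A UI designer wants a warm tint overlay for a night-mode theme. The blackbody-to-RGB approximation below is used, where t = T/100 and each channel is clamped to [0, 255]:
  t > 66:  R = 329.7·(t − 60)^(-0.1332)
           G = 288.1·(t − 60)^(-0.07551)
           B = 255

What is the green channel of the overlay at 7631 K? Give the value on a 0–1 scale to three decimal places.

t = 7631/100 = 76.31; the t > 66 branch applies.
G = 288.1·(76.31 − 60)^(-0.07551) = 288.1·16.31^(-0.07551) = 288.1·0.80993 = 233.341.
On a 0–1 scale: 233.341/255 = 0.9151 → 0.915.

0.915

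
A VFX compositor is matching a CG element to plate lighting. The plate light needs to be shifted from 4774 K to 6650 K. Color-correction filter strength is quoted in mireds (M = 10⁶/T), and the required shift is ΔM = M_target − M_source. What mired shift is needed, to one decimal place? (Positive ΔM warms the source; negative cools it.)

M_source = 10⁶/4774 = 209.468; M_target = 10⁶/6650 = 150.376.
ΔM = 150.376 − 209.468 = -59.092 → -59.1 mireds, a cooling shift.

-59.1 mireds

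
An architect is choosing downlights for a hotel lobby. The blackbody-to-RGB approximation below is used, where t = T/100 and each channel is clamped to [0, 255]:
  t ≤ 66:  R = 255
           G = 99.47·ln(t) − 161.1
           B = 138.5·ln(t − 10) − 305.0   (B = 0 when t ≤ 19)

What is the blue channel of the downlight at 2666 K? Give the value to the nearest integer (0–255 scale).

t = 2666/100 = 26.66; the t ≤ 66 branch applies.
B = 138.5·ln(26.66 − 10) − 305.0 = 138.5·ln 16.66 − 305.0 = 138.5·2.8130 − 305.0 = 84.602.
Rounded: 85.

85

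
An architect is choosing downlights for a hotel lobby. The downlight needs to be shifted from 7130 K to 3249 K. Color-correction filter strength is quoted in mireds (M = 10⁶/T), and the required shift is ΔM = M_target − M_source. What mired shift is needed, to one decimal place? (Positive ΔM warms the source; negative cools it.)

+167.5 mireds

M_source = 10⁶/7130 = 140.252; M_target = 10⁶/3249 = 307.787.
ΔM = 307.787 − 140.252 = 167.535 → +167.5 mireds, a warming shift.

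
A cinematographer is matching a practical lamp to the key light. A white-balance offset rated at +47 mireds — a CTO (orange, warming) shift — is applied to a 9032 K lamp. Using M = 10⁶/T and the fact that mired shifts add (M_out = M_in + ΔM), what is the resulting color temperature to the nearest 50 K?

M_in = 10⁶/9032 = 110.72 mireds.
M_out = 110.72 + (+47) = 157.72 mireds.
T_out = 10⁶/157.72 = 6340.5 K → 6350 K.

6350 K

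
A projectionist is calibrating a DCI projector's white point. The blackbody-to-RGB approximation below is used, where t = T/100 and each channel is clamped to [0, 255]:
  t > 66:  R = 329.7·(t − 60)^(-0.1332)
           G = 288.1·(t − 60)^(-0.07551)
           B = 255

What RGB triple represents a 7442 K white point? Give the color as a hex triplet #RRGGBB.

t = 7442/100 = 74.42; the t > 66 branch applies.
R = 329.7·(74.42 − 60)^(-0.1332) = 329.7·14.42^(-0.1332) = 329.7·0.70085 = 231.071.
G = 288.1·(74.42 − 60)^(-0.07551) = 288.1·14.42^(-0.07551) = 288.1·0.81750 = 235.521.
B = 255 by definition for t > 66.
Rounded: (231, 236, 255).
In hex: #E7ECFF.

#E7ECFF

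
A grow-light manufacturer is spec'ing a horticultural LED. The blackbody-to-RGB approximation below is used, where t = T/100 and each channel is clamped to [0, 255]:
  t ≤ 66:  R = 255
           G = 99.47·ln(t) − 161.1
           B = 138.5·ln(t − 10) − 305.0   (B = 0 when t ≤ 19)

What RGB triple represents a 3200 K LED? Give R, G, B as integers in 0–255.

t = 3200/100 = 32; the t ≤ 66 branch applies.
R = 255 by definition for t ≤ 66.
G = 99.47·ln 32 − 161.1 = 99.47·3.4657 − 161.1 = 183.637.
B = 138.5·ln(32 − 10) − 305.0 = 138.5·ln 22 − 305.0 = 138.5·3.0910 − 305.0 = 123.109.
Rounded: (255, 184, 123).

R=255, G=184, B=123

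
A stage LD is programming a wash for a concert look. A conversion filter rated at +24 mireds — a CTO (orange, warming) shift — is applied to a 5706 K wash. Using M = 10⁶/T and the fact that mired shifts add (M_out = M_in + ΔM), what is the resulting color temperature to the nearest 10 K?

M_in = 10⁶/5706 = 175.25 mireds.
M_out = 175.25 + (+24) = 199.25 mireds.
T_out = 10⁶/199.25 = 5018.7 K → 5020 K.

5020 K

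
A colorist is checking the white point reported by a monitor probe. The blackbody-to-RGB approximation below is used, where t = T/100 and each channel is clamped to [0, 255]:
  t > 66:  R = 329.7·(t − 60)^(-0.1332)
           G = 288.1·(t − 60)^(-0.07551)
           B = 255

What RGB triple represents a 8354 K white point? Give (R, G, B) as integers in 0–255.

t = 8354/100 = 83.54; the t > 66 branch applies.
R = 329.7·(83.54 − 60)^(-0.1332) = 329.7·23.54^(-0.1332) = 329.7·0.65656 = 216.468.
G = 288.1·(83.54 − 60)^(-0.07551) = 288.1·23.54^(-0.07551) = 288.1·0.78780 = 226.965.
B = 255 by definition for t > 66.
Rounded: (216, 227, 255).

(216, 227, 255)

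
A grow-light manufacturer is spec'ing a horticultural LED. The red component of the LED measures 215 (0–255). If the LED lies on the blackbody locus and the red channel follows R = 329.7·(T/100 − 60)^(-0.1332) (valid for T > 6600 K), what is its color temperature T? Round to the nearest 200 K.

8400 K

(t − 60)^(-0.1332) = 215/329.7 = 0.65211.
t − 60 = 0.65211^(1/-0.1332) = 0.65211^(-7.508) = 24.774, so t = 84.774.
T = 100·t = 8477 K → 8400 K to the nearest 200 K.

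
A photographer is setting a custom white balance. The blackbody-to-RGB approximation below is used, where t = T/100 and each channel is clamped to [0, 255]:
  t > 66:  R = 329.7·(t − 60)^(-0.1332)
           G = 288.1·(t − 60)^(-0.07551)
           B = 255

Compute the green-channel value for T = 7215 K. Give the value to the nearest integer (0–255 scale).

239

t = 7215/100 = 72.15; the t > 66 branch applies.
G = 288.1·(72.15 − 60)^(-0.07551) = 288.1·12.15^(-0.07551) = 288.1·0.82814 = 238.587.
Rounded: 239.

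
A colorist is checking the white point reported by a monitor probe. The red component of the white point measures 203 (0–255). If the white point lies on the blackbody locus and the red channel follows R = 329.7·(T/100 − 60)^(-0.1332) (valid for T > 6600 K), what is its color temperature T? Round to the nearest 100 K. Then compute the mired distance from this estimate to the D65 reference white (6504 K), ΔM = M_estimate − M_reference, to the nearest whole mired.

-52 mireds

(t − 60)^(-0.1332) = 203/329.7 = 0.61571.
t − 60 = 0.61571^(1/-0.1332) = 0.61571^(-7.508) = 38.129, so t = 98.129.
T = 100·t = 9813 K → 9800 K to the nearest 100 K.
M_estimate = 10⁶/9800 = 102.04; M_reference = 10⁶/6504 = 153.75.
ΔM = 102.04 − 153.75 = -51.71 → -52 mireds.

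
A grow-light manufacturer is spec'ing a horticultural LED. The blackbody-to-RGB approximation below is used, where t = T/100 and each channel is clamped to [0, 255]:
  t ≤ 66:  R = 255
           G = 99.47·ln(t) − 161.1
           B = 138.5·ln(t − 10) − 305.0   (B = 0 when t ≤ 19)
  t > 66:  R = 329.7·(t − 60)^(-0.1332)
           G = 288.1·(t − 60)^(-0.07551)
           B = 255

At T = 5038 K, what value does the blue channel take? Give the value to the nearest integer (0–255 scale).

t = 5038/100 = 50.38; the t ≤ 66 branch applies.
B = 138.5·ln(50.38 − 10) − 305.0 = 138.5·ln 40.38 − 305.0 = 138.5·3.6983 − 305.0 = 207.219.
Rounded: 207.

207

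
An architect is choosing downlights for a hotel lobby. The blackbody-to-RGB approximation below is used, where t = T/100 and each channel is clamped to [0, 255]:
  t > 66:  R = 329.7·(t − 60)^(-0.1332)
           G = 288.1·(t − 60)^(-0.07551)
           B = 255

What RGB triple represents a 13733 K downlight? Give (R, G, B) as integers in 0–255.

t = 13733/100 = 137.33; the t > 66 branch applies.
R = 329.7·(137.33 − 60)^(-0.1332) = 329.7·77.33^(-0.1332) = 329.7·0.56037 = 184.753.
G = 288.1·(137.33 − 60)^(-0.07551) = 288.1·77.33^(-0.07551) = 288.1·0.72013 = 207.469.
B = 255 by definition for t > 66.
Rounded: (185, 207, 255).

(185, 207, 255)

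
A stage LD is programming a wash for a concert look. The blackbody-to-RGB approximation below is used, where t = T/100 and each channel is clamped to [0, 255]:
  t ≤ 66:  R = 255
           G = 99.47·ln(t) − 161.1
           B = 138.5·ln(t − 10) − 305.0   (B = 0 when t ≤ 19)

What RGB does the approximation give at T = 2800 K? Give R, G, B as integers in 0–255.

t = 2800/100 = 28; the t ≤ 66 branch applies.
R = 255 by definition for t ≤ 66.
G = 99.47·ln 28 − 161.1 = 99.47·3.3322 − 161.1 = 170.354.
B = 138.5·ln(28 − 10) − 305.0 = 138.5·ln 18 − 305.0 = 138.5·2.8904 − 305.0 = 95.316.
Rounded: (255, 170, 95).

R=255, G=170, B=95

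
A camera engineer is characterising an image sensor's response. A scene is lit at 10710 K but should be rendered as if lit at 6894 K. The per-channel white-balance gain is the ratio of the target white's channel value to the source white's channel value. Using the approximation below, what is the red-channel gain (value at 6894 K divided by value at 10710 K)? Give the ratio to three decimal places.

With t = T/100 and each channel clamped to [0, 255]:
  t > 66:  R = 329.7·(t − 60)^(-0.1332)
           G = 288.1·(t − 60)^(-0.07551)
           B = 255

At 10710 K (t = 107.1):
  R = 329.7·(107.1 − 60)^(-0.1332) = 329.7·47.1^(-0.1332) = 329.7·0.59862 = 197.366.
At 6894 K (t = 68.94):
  R = 329.7·(68.94 − 60)^(-0.1332) = 329.7·8.94^(-0.1332) = 329.7·0.74693 = 246.264.
Gain = 246.264 / 197.366 = 1.2478 → 1.248.

1.248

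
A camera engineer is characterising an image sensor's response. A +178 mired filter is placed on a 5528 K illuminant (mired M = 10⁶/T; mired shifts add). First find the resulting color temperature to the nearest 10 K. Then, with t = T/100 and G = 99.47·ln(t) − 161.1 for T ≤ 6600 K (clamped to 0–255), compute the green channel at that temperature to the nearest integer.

170

M_in = 10⁶/5528 = 180.90; M_out = 180.90 + (+178) = 358.90.
T_out = 10⁶/358.90 = 2786.3 K → 2790 K; t = 27.9.
G = 99.47·ln 27.9 − 161.1 = 99.47·3.3286 − 161.1 = 169.998.
Rounded: 170.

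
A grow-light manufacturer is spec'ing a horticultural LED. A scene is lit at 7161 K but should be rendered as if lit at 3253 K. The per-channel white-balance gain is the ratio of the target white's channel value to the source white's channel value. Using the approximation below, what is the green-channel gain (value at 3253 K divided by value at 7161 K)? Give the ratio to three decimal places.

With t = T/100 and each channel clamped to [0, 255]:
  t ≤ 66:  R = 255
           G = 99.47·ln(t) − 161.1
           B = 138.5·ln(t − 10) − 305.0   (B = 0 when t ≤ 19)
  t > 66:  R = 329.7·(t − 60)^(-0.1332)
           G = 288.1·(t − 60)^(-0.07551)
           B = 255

At 7161 K (t = 71.61):
  G = 288.1·(71.61 − 60)^(-0.07551) = 288.1·11.61^(-0.07551) = 288.1·0.83099 = 239.408.
At 3253 K (t = 32.53):
  G = 99.47·ln 32.53 − 161.1 = 99.47·3.4822 − 161.1 = 185.271.
Gain = 185.271 / 239.408 = 0.7739 → 0.774.

0.774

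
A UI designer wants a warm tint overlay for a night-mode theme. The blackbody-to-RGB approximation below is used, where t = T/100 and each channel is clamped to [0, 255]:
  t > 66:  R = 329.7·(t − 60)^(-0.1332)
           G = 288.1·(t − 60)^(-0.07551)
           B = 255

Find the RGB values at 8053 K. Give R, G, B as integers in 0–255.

t = 8053/100 = 80.53; the t > 66 branch applies.
R = 329.7·(80.53 − 60)^(-0.1332) = 329.7·20.53^(-0.1332) = 329.7·0.66864 = 220.449.
G = 288.1·(80.53 − 60)^(-0.07551) = 288.1·20.53^(-0.07551) = 288.1·0.79598 = 229.321.
B = 255 by definition for t > 66.
Rounded: (220, 229, 255).

R=220, G=229, B=255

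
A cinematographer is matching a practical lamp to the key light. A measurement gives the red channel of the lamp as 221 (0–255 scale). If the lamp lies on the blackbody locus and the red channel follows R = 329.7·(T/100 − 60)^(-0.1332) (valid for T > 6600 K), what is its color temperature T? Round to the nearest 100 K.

(t − 60)^(-0.1332) = 221/329.7 = 0.67031.
t − 60 = 0.67031^(1/-0.1332) = 0.67031^(-7.508) = 20.149, so t = 80.149.
T = 100·t = 8015 K → 8000 K to the nearest 100 K.

8000 K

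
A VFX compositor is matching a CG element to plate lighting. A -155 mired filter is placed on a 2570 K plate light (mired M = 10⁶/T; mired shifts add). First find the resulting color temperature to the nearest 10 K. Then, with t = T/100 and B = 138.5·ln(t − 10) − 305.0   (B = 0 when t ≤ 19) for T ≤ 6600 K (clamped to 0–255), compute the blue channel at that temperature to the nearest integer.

178

M_in = 10⁶/2570 = 389.11; M_out = 389.11 + (-155) = 234.11.
T_out = 10⁶/234.11 = 4271.6 K → 4270 K; t = 42.7.
B = 138.5·ln(42.7 − 10) − 305.0 = 138.5·ln 32.7 − 305.0 = 138.5·3.4874 − 305.0 = 178.001.
Rounded: 178.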